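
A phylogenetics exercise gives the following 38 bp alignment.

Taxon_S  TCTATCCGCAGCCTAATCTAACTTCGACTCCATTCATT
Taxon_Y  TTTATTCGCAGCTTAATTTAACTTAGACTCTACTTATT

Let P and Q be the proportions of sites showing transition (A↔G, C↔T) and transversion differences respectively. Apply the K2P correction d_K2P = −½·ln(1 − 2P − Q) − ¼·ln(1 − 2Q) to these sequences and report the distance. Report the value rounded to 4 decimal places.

0.2646

Differing sites — 2:C/T (Ti); 6:C/T (Ti); 13:C/T (Ti); 18:C/T (Ti); 25:C/A (Tv); 31:C/T (Ti); 33:T/C (Ti); 35:C/T (Ti).
Of the 8 differences, 7 transitions and 1 transversion over 38 sites: P = 7/38 = 0.184211, Q = 1/38 = 0.026316.
d = −0.5·ln(0.605262) − 0.25·ln(0.947368) = −0.5·(-0.502094) − 0.25·(-0.054068) = 0.2646.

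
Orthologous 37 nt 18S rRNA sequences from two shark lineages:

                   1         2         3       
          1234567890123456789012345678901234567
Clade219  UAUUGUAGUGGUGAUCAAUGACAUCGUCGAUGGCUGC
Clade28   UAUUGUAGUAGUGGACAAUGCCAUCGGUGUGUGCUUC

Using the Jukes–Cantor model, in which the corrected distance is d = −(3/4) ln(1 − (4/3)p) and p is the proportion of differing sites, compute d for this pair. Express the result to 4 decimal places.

0.3351

The sequences differ at positions 10 (G/A), 14 (A/G), 15 (U/A), 21 (A/C), 27 (U/G), 28 (C/U), 30 (A/U), 31 (U/G), 32 (G/U), 36 (G/U).
p = 10/37 = 0.270270.
d = −0.75 · ln(1 − (4/3)·0.270270) = −0.75 · ln(0.639640) = −0.75 · (-0.446850) = 0.3351.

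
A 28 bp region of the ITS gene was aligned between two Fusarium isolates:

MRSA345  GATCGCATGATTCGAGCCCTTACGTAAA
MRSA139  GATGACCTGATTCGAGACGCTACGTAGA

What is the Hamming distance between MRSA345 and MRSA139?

Differing sites — 4:C/G; 5:G/A; 7:A/C; 17:C/A; 19:C/G; 20:T/C; 27:A/G.
That gives 7 mismatches out of 28 aligned sites, so the Hamming distance is 7.

7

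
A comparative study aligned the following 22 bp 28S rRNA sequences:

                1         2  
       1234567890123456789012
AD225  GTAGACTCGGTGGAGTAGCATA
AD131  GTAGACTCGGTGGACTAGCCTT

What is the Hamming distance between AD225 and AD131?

3

Mismatches occur at site 15 (G/C), site 20 (A/C), site 22 (A/T).
That gives 3 mismatches out of 22 aligned sites, so the Hamming distance is 3.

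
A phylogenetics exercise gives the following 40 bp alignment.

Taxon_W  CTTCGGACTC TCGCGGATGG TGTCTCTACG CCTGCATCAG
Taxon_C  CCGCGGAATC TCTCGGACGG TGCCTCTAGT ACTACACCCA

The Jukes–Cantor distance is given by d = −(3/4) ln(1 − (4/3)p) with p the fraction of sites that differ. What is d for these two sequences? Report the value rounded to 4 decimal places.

The sequences differ at positions 2 (T/C), 3 (T/G), 8 (C/A), 13 (G/T), 18 (T/C), 23 (T/C), 29 (C/G), 30 (G/T), 31 (C/A), 34 (G/A), 37 (T/C), 39 (A/C), 40 (G/A).
p = 13/40 = 0.325000.
d = −0.75 · ln(1 − (4/3)·0.325000) = −0.75 · ln(0.566667) = −0.75 · (-0.567983) = 0.4260.

0.4260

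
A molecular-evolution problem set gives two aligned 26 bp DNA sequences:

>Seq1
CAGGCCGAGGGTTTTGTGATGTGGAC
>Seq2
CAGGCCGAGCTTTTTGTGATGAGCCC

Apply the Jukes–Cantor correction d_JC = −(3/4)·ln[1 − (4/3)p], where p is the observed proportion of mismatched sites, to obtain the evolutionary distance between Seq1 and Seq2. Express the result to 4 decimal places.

Differing sites — 10:G/C; 11:G/T; 22:T/A; 24:G/C; 25:A/C.
p = 5/26 = 0.192308.
d = −0.75 · ln(1 − (4/3)·0.192308) = −0.75 · ln(0.743589) = −0.75 · (-0.296267) = 0.2222.

0.2222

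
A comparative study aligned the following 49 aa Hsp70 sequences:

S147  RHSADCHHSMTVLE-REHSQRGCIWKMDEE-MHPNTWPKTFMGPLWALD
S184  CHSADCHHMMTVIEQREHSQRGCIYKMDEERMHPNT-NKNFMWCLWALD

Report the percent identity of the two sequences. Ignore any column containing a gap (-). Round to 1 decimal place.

82.6%

Excluding the 3 gap columns leaves 46 comparable sites.
Differing sites — 1:R/C; 9:S/M; 13:L/I; 25:W/Y; 38:P/N; 40:T/N; 43:G/W; 44:P/C.
38 of the 46 comparable sites match, so the percent identity is 38/46 × 100 = 82.6%.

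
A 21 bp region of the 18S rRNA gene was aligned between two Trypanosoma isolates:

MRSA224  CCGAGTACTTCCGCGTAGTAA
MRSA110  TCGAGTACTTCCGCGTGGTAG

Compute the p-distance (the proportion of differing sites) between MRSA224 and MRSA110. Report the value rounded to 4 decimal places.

The sequences differ at positions 1 (C/T), 17 (A/G), 21 (A/G).
There are 3 differences over 21 sites, so p = 3/21 = 0.1429.

0.1429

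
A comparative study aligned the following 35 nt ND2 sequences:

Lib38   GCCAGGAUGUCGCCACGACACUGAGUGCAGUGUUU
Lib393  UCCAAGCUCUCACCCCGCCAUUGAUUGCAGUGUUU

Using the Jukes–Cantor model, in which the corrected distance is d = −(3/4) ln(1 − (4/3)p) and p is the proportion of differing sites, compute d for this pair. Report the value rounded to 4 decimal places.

0.3149

The sequences differ at positions 1 (G/U), 5 (G/A), 7 (A/C), 9 (G/C), 12 (G/A), 15 (A/C), 18 (A/C), 21 (C/U), 25 (G/U).
p = 9/35 = 0.257143.
d = −0.75 · ln(1 − (4/3)·0.257143) = −0.75 · ln(0.657143) = −0.75 · (-0.419854) = 0.3149.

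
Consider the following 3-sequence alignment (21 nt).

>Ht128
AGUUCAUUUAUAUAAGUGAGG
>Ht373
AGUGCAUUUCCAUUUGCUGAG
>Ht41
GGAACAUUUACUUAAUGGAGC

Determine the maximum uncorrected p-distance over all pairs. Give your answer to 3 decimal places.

0.619

Pairwise Hamming distances:
  Ht128 vs Ht373: 9
  Ht128 vs Ht41: 8
  Ht373 vs Ht41: 13
The largest is 13 mismatches, between Ht373 and Ht41; p = 13/21 = 0.619.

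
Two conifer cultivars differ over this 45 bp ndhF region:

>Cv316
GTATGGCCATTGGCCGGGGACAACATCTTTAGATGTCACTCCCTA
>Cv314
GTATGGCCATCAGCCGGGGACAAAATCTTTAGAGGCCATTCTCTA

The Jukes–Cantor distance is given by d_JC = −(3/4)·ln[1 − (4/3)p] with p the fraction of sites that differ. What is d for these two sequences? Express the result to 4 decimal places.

0.1743

The sequences differ at positions 11 (T/C), 12 (G/A), 24 (C/A), 34 (T/G), 36 (T/C), 39 (C/T), 42 (C/T).
p = 7/45 = 0.155556.
d = −0.75 · ln(1 − (4/3)·0.155556) = −0.75 · ln(0.792592) = −0.75 · (-0.232447) = 0.1743.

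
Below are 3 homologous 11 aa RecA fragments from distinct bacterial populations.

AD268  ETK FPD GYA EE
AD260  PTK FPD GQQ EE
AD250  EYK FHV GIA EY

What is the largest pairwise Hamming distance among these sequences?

7

Pairwise Hamming distances:
  AD268 vs AD260: 3
  AD268 vs AD250: 5
  AD260 vs AD250: 7
The largest is 7, between AD260 and AD250.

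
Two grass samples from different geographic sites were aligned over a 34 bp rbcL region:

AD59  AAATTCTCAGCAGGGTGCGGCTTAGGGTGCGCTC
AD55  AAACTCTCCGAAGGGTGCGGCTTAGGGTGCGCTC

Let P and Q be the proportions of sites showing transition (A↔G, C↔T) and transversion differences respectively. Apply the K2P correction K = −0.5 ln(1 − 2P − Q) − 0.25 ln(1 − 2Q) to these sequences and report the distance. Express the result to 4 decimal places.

0.0939

The sequences differ at positions 4 (T/C, transition), 9 (A/C, transversion), 11 (C/A, transversion).
Of the 3 differences, 1 transition and 2 transversions over 34 sites: P = 1/34 = 0.029412, Q = 2/34 = 0.058824.
d = −0.5·ln(0.882352) − 0.25·ln(0.882352) = −0.5·(-0.125164) − 0.25·(-0.125164) = 0.0939.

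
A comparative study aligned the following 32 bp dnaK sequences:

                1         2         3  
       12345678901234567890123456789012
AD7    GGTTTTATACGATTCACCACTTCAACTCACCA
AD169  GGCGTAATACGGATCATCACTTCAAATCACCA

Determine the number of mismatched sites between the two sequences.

Mismatches occur at site 3 (T↔C), site 4 (T↔G), site 6 (T↔A), site 12 (A↔G), site 13 (T↔A), site 17 (C↔T), site 26 (C↔A).
That gives 7 mismatches out of 32 aligned sites, so the Hamming distance is 7.

7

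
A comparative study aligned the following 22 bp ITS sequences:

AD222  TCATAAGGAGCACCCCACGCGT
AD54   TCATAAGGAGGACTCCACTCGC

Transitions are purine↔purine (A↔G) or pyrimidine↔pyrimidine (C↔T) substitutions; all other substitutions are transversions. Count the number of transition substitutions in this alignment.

2

The sequences differ at positions 11 (C/G, transversion), 14 (C/T, transition), 19 (G/T, transversion), 22 (T/C, transition).
Of the 4 differences, 2 transitions and 2 transversions, so the answer is 2.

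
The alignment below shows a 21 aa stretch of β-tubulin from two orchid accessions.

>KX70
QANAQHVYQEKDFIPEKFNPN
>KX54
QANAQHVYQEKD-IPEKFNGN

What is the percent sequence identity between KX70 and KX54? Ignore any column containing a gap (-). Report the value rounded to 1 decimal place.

95.0%

Excluding the 1 gap column leaves 20 comparable sites.
Differing sites — 20:P/G.
19 of the 20 comparable sites match, so the percent identity is 19/20 × 100 = 95.0%.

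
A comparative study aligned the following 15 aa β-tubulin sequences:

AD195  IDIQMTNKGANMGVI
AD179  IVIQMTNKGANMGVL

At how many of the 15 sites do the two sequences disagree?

Mismatches occur at site 2 (D/V), site 15 (I/L).
That gives 2 mismatches out of 15 aligned sites, so the Hamming distance is 2.

2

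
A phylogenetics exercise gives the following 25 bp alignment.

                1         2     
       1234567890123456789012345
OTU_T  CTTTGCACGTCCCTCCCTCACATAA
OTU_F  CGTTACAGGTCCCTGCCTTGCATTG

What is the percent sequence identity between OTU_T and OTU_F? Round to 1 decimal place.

Differing sites — 2:T/G; 5:G/A; 8:C/G; 15:C/G; 19:C/T; 20:A/G; 24:A/T; 25:A/G.
17 of the 25 sites match, so the percent identity is 17/25 × 100 = 68.0%.

68.0%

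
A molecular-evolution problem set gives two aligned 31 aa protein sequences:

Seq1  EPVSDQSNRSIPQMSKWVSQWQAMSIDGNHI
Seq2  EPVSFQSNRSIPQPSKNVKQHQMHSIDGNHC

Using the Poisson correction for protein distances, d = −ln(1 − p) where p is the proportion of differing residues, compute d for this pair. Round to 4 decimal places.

Differing sites — 5:D/F; 14:M/P; 17:W/N; 19:S/K; 21:W/H; 23:A/M; 24:M/H; 31:I/C.
p = 8/31 = 0.258065.
d = −ln(1 − 0.258065) = −ln(0.741935) = 0.2985.

0.2985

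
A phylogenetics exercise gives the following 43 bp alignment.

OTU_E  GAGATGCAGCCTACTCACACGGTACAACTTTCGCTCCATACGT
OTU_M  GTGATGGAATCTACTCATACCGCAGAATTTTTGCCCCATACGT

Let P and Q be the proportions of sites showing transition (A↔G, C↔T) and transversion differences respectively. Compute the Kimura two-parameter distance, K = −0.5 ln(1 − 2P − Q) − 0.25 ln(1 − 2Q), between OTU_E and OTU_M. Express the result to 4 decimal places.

0.3226

The sequences differ at positions 2 (A/T, transversion), 7 (C/G, transversion), 9 (G/A, transition), 10 (C/T, transition), 18 (C/T, transition), 21 (G/C, transversion), 23 (T/C, transition), 25 (C/G, transversion), 28 (C/T, transition), 32 (C/T, transition), 35 (T/C, transition).
Of the 11 differences, 7 transitions and 4 transversions over 43 sites: P = 7/43 = 0.162791, Q = 4/43 = 0.093023.
d = −0.5·ln(0.581395) − 0.25·ln(0.813954) = −0.5·(-0.542325) − 0.25·(-0.205851) = 0.3226.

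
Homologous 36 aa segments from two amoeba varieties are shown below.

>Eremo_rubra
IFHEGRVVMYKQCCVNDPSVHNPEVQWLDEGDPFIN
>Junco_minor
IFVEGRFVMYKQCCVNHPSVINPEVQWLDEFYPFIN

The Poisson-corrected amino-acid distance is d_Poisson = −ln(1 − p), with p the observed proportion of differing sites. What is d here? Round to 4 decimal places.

0.1823

The sequences differ at positions 3 (H/V), 7 (V/F), 17 (D/H), 21 (H/I), 31 (G/F), 32 (D/Y).
p = 6/36 = 0.166667.
d = −ln(1 − 0.166667) = −ln(0.833333) = 0.1823.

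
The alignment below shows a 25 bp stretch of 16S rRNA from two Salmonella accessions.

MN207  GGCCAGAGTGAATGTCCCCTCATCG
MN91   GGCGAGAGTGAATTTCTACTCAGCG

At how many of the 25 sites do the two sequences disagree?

5

The sequences differ at positions 4 (C/G), 14 (G/T), 17 (C/T), 18 (C/A), 23 (T/G).
That gives 5 mismatches out of 25 aligned sites, so the Hamming distance is 5.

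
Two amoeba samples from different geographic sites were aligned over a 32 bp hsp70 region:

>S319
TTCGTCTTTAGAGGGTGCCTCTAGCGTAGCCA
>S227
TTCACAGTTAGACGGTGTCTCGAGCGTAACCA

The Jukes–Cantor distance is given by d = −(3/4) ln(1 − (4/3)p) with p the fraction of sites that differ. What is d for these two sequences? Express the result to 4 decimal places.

Differing sites — 4:G/A; 5:T/C; 6:C/A; 7:T/G; 13:G/C; 18:C/T; 22:T/G; 29:G/A.
p = 8/32 = 0.250000.
d = −0.75 · ln(1 − (4/3)·0.250000) = −0.75 · ln(0.666667) = −0.75 · (-0.405465) = 0.3041.

0.3041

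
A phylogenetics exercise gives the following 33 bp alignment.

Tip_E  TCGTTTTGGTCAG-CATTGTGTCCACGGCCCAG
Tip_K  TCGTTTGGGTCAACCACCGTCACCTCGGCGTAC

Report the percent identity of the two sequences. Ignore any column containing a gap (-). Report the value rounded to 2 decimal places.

Excluding the 1 gap column leaves 32 comparable sites.
Mismatches occur at site 7 (T→G), site 13 (G→A), site 17 (T→C), site 18 (T→C), site 21 (G→C), site 22 (T→A), site 25 (A→T), site 30 (C→G), site 31 (C→T), site 33 (G→C).
22 of the 32 comparable sites match, so the percent identity is 22/32 × 100 = 68.75%.

68.75%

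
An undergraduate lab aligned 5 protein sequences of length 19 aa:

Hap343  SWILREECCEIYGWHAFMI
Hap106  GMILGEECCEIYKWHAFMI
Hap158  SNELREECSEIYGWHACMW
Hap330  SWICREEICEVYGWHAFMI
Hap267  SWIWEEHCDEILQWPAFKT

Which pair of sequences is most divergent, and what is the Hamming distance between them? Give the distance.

Pairwise Hamming distances:
  Hap343 vs Hap106: 4
  Hap343 vs Hap158: 5
  Hap343 vs Hap330: 3
  Hap343 vs Hap267: 9
  Hap106 vs Hap158: 8
  Hap106 vs Hap330: 7
  Hap106 vs Hap267: 11
  Hap158 vs Hap330: 8
  Hap158 vs Hap267: 12
  Hap330 vs Hap267: 11
The largest is 12, between Hap158 and Hap267.

12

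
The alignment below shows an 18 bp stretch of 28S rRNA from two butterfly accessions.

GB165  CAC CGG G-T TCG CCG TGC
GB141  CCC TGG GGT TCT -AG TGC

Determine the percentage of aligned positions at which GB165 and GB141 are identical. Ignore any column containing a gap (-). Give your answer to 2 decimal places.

Excluding the 2 gap columns leaves 16 comparable sites.
Mismatches occur at site 2 (A/C), site 4 (C/T), site 12 (G/T), site 14 (C/A).
12 of the 16 comparable sites match, so the percent identity is 12/16 × 100 = 75.00%.

75.00%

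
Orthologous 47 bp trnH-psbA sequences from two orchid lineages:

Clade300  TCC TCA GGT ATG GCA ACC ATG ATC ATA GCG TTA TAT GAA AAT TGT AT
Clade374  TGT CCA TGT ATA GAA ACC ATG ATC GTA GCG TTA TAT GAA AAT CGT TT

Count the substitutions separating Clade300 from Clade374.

9

Differing sites — 2:C/G; 3:C/T; 4:T/C; 7:G/T; 12:G/A; 14:C/A; 25:A/G; 43:T/C; 46:A/T.
That gives 9 mismatches out of 47 aligned sites, so the Hamming distance is 9.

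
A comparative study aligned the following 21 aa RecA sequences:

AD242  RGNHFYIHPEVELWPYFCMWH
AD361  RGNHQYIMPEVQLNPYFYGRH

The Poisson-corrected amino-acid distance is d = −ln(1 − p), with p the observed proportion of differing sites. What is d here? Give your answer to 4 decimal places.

Differing sites — 5:F/Q; 8:H/M; 12:E/Q; 14:W/N; 18:C/Y; 19:M/G; 20:W/R.
p = 7/21 = 0.333333.
d = −ln(1 − 0.333333) = −ln(0.666667) = 0.4055.

0.4055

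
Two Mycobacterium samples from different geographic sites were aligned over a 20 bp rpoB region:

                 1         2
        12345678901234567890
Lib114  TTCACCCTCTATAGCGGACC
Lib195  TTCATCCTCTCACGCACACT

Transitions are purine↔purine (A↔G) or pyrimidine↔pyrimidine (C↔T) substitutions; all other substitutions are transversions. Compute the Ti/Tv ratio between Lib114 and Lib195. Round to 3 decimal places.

0.750

The sequences differ at positions 5 (C/T, transition), 11 (A/C, transversion), 12 (T/A, transversion), 13 (A/C, transversion), 16 (G/A, transition), 17 (G/C, transversion), 20 (C/T, transition).
Of the 7 differences, 3 transitions and 4 transversions, so Ti/Tv = 3/4 = 0.750.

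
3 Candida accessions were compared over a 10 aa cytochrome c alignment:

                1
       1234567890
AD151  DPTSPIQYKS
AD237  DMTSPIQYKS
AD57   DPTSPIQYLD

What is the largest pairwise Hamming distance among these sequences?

3

Pairwise Hamming distances:
  AD151 vs AD237: 1
  AD151 vs AD57: 2
  AD237 vs AD57: 3
The largest is 3, between AD237 and AD57.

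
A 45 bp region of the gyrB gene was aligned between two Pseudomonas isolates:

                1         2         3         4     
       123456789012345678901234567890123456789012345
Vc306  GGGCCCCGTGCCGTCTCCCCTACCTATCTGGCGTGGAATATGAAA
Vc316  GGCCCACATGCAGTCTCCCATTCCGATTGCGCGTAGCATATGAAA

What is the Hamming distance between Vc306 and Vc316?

The sequences differ at positions 3 (G/C), 6 (C/A), 8 (G/A), 12 (C/A), 20 (C/A), 22 (A/T), 25 (T/G), 28 (C/T), 29 (T/G), 30 (G/C), 35 (G/A), 37 (A/C).
That gives 12 mismatches out of 45 aligned sites, so the Hamming distance is 12.

12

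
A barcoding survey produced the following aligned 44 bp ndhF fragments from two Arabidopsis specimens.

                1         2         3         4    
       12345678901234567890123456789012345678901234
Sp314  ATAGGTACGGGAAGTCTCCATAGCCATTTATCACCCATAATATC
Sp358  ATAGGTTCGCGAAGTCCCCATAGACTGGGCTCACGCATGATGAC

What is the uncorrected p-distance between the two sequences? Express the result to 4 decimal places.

0.2955

Mismatches occur at site 7 (A↔T), site 10 (G↔C), site 17 (T↔C), site 24 (C↔A), site 26 (A↔T), site 27 (T↔G), site 28 (T↔G), site 29 (T↔G), site 30 (A↔C), site 35 (C↔G), site 39 (A↔G), site 42 (A↔G), site 43 (T↔A).
There are 13 differences over 44 sites, so p = 13/44 = 0.2955.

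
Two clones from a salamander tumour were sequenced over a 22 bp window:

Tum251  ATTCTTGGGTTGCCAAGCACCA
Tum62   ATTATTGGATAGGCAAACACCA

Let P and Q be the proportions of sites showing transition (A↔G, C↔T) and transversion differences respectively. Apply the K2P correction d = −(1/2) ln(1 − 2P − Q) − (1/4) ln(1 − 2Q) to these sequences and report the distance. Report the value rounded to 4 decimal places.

0.2711

Mismatches occur at site 4 (C→A, transversion), site 9 (G→A, transition), site 11 (T→A, transversion), site 13 (C→G, transversion), site 17 (G→A, transition).
Of the 5 differences, 2 transitions and 3 transversions over 22 sites: P = 2/22 = 0.090909, Q = 3/22 = 0.136364.
d = −0.5·ln(0.681818) − 0.25·ln(0.727272) = −0.5·(-0.382993) − 0.25·(-0.318455) = 0.2711.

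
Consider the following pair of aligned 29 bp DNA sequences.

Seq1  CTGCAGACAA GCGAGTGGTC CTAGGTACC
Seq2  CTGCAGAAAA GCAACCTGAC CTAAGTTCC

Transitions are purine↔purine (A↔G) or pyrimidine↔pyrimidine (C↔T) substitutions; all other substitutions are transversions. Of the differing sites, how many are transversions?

5

Differing sites — 8:C/A (Tv); 13:G/A (Ti); 15:G/C (Tv); 16:T/C (Ti); 17:G/T (Tv); 19:T/A (Tv); 24:G/A (Ti); 27:A/T (Tv).
Of the 8 differences, 3 transitions and 5 transversions, so the answer is 5.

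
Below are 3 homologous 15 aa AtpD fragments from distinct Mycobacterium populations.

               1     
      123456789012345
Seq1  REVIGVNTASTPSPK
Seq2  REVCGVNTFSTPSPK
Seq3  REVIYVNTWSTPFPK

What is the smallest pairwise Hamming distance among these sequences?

Pairwise Hamming distances:
  Seq1 vs Seq2: 2
  Seq1 vs Seq3: 3
  Seq2 vs Seq3: 4
The smallest is 2, between Seq1 and Seq2.

2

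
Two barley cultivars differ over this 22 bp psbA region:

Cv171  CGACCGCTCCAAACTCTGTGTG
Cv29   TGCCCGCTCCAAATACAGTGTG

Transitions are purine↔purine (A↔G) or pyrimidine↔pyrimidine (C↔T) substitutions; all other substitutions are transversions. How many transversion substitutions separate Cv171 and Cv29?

3

The sequences differ at positions 1 (C/T, transition), 3 (A/C, transversion), 14 (C/T, transition), 15 (T/A, transversion), 17 (T/A, transversion).
Of the 5 differences, 2 transitions and 3 transversions, so the answer is 3.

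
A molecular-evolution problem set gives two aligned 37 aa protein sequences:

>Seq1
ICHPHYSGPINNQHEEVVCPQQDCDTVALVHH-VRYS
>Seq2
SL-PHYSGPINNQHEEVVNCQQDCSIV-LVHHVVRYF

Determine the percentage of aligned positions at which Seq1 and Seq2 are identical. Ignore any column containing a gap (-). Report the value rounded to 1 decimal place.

79.4%

Excluding the 3 gap columns leaves 34 comparable sites.
Differing sites — 1:I/S; 2:C/L; 19:C/N; 20:P/C; 25:D/S; 26:T/I; 37:S/F.
27 of the 34 comparable sites match, so the percent identity is 27/34 × 100 = 79.4%.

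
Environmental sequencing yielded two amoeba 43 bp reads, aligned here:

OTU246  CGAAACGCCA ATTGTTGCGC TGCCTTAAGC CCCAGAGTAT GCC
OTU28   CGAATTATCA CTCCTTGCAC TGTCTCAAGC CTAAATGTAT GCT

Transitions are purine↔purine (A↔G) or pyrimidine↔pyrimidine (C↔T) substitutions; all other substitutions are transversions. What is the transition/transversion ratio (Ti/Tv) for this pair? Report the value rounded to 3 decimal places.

2.000

Differing sites — 5:A/T (Tv); 6:C/T (Ti); 7:G/A (Ti); 8:C/T (Ti); 11:A/C (Tv); 13:T/C (Ti); 14:G/C (Tv); 19:G/A (Ti); 23:C/T (Ti); 26:T/C (Ti); 32:C/T (Ti); 33:C/A (Tv); 35:G/A (Ti); 36:A/T (Tv); 43:C/T (Ti).
Of the 15 differences, 10 transitions and 5 transversions, so Ti/Tv = 10/5 = 2.000.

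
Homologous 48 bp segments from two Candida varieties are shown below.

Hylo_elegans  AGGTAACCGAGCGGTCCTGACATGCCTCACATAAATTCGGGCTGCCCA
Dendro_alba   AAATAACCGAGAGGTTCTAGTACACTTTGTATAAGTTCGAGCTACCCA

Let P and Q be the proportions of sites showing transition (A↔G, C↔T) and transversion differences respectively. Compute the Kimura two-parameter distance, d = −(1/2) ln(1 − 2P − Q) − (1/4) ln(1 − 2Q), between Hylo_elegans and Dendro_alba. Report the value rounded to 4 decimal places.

The sequences differ at positions 2 (G/A, transition), 3 (G/A, transition), 12 (C/A, transversion), 16 (C/T, transition), 19 (G/A, transition), 20 (A/G, transition), 21 (C/T, transition), 23 (T/C, transition), 24 (G/A, transition), 26 (C/T, transition), 28 (C/T, transition), 29 (A/G, transition), 30 (C/T, transition), 35 (A/G, transition), 40 (G/A, transition), 44 (G/A, transition).
Of the 16 differences, 15 transitions and 1 transversion over 48 sites: P = 15/48 = 0.312500, Q = 1/48 = 0.020833.
d = −0.5·ln(0.354167) − 0.25·ln(0.958334) = −0.5·(-1.037987) − 0.25·(-0.042559) = 0.5296.

0.5296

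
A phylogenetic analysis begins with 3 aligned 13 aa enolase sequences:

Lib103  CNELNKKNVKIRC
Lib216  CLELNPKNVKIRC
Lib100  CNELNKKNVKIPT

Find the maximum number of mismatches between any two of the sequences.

4

Pairwise Hamming distances:
  Lib103 vs Lib216: 2
  Lib103 vs Lib100: 2
  Lib216 vs Lib100: 4
The largest is 4, between Lib216 and Lib100.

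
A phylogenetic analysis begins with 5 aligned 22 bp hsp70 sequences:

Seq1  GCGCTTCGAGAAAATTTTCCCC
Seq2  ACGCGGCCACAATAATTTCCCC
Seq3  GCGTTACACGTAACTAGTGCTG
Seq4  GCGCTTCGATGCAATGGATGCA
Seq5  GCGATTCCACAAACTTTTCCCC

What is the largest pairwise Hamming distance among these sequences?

16

Pairwise Hamming distances:
  Seq1 vs Seq2: 7
  Seq1 vs Seq3: 11
  Seq1 vs Seq4: 9
  Seq1 vs Seq5: 4
  Seq2 vs Seq3: 16
  Seq2 vs Seq4: 15
  Seq2 vs Seq5: 7
  Seq3 vs Seq4: 14
  Seq3 vs Seq5: 11
  Seq4 vs Seq5: 12
The largest is 16, between Seq2 and Seq3.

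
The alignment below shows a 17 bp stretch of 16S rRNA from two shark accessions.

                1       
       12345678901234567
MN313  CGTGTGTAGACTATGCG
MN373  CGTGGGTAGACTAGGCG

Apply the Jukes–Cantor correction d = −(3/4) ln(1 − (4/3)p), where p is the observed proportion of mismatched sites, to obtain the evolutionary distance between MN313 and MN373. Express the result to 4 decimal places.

Differing sites — 5:T/G; 14:T/G.
p = 2/17 = 0.117647.
d = −0.75 · ln(1 − (4/3)·0.117647) = −0.75 · ln(0.843137) = −0.75 · (-0.170626) = 0.1280.

0.1280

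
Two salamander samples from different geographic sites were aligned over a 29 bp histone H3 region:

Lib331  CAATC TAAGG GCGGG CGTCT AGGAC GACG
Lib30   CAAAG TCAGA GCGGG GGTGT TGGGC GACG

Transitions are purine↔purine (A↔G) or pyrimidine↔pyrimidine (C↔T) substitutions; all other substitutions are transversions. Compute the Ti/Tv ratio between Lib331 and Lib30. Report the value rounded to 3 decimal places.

The sequences differ at positions 4 (T/A, transversion), 5 (C/G, transversion), 7 (A/C, transversion), 10 (G/A, transition), 16 (C/G, transversion), 19 (C/G, transversion), 21 (A/T, transversion), 24 (A/G, transition).
Of the 8 differences, 2 transitions and 6 transversions, so Ti/Tv = 2/6 = 0.333.

0.333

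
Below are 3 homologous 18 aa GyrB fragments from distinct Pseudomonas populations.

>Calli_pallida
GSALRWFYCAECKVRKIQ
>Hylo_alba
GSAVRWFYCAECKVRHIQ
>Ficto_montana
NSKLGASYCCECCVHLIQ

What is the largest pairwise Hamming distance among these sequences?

10

Pairwise Hamming distances:
  Calli_pallida vs Hylo_alba: 2
  Calli_pallida vs Ficto_montana: 9
  Hylo_alba vs Ficto_montana: 10
The largest is 10, between Hylo_alba and Ficto_montana.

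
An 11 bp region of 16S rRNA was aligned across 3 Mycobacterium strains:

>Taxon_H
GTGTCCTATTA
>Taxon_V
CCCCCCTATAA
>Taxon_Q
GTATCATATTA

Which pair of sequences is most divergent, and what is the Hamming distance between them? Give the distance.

Pairwise Hamming distances:
  Taxon_H vs Taxon_V: 5
  Taxon_H vs Taxon_Q: 2
  Taxon_V vs Taxon_Q: 6
The largest is 6, between Taxon_V and Taxon_Q.

6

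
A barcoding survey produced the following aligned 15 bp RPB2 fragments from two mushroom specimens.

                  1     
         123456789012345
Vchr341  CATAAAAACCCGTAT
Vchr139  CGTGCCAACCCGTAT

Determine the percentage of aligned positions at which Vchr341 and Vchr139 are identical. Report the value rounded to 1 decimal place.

73.3%

Mismatches occur at site 2 (A/G), site 4 (A/G), site 5 (A/C), site 6 (A/C).
11 of the 15 sites match, so the percent identity is 11/15 × 100 = 73.3%.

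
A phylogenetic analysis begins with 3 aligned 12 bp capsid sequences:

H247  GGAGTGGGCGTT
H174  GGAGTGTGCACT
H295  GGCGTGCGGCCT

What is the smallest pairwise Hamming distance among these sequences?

3

Pairwise Hamming distances:
  H247 vs H174: 3
  H247 vs H295: 5
  H174 vs H295: 4
The smallest is 3, between H247 and H174.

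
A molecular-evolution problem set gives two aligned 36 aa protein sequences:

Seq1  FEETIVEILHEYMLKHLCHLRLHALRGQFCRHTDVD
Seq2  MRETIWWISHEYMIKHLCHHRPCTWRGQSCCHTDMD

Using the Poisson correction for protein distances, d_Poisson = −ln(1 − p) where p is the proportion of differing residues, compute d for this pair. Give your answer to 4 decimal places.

Differing sites — 1:F/M; 2:E/R; 6:V/W; 7:E/W; 9:L/S; 14:L/I; 20:L/H; 22:L/P; 23:H/C; 24:A/T; 25:L/W; 29:F/S; 31:R/C; 35:V/M.
p = 14/36 = 0.388889.
d = −ln(1 − 0.388889) = −ln(0.611111) = 0.4925.

0.4925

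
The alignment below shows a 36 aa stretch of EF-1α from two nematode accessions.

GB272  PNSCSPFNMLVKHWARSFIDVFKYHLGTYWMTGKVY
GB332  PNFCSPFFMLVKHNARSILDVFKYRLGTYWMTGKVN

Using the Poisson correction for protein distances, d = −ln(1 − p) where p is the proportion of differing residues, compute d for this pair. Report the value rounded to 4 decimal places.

Differing sites — 3:S/F; 8:N/F; 14:W/N; 18:F/I; 19:I/L; 25:H/R; 36:Y/N.
p = 7/36 = 0.194444.
d = −ln(1 − 0.194444) = −ln(0.805556) = 0.2162.

0.2162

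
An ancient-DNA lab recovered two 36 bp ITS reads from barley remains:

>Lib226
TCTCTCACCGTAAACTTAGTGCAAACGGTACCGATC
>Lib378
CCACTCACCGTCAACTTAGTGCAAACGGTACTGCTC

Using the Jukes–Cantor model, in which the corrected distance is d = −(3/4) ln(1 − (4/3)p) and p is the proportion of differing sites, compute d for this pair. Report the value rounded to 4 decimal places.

0.1536

The sequences differ at positions 1 (T/C), 3 (T/A), 12 (A/C), 32 (C/T), 34 (A/C).
p = 5/36 = 0.138889.
d = −0.75 · ln(1 − (4/3)·0.138889) = −0.75 · ln(0.814815) = −0.75 · (-0.204794) = 0.1536.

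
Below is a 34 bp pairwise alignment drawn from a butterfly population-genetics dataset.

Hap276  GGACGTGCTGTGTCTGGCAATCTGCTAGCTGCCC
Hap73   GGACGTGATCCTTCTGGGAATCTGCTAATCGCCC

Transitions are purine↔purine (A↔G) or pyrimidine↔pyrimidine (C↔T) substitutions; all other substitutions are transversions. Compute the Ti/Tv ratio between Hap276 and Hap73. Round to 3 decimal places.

1.000

Mismatches occur at site 8 (C→A, transversion), site 10 (G→C, transversion), site 11 (T→C, transition), site 12 (G→T, transversion), site 18 (C→G, transversion), site 28 (G→A, transition), site 29 (C→T, transition), site 30 (T→C, transition).
Of the 8 differences, 4 transitions and 4 transversions, so Ti/Tv = 4/4 = 1.000.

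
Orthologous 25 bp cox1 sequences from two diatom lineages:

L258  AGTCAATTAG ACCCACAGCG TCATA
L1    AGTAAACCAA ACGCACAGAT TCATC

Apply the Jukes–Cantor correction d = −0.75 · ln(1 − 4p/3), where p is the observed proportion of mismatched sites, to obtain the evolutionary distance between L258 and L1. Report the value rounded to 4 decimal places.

0.4172

Mismatches occur at site 4 (C→A), site 7 (T→C), site 8 (T→C), site 10 (G→A), site 13 (C→G), site 19 (C→A), site 20 (G→T), site 25 (A→C).
p = 8/25 = 0.320000.
d = −0.75 · ln(1 − (4/3)·0.320000) = −0.75 · ln(0.573333) = −0.75 · (-0.556289) = 0.4172.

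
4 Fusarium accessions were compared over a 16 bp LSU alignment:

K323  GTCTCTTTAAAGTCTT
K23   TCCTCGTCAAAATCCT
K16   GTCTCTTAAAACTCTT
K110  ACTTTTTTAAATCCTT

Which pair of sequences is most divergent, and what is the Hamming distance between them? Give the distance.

Pairwise Hamming distances:
  K323 vs K23: 6
  K323 vs K16: 2
  K323 vs K110: 6
  K23 vs K16: 6
  K23 vs K110: 8
  K16 vs K110: 7
The largest is 8, between K23 and K110.

8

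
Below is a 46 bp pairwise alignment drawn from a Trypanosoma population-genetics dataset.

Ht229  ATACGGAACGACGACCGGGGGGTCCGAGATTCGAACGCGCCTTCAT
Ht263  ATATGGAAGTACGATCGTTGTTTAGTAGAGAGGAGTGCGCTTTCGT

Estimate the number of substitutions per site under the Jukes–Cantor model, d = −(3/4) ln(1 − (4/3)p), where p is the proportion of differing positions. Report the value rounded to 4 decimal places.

The sequences differ at positions 4 (C/T), 9 (C/G), 10 (G/T), 15 (C/T), 18 (G/T), 19 (G/T), 21 (G/T), 22 (G/T), 24 (C/A), 25 (C/G), 26 (G/T), 30 (T/G), 31 (T/A), 32 (C/G), 35 (A/G), 36 (C/T), 41 (C/T), 45 (A/G).
p = 18/46 = 0.391304.
d = −0.75 · ln(1 − (4/3)·0.391304) = −0.75 · ln(0.478261) = −0.75 · (-0.737599) = 0.5532.

0.5532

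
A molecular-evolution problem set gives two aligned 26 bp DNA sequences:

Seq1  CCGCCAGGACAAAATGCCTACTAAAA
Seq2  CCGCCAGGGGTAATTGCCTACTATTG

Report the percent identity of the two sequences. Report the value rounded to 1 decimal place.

73.1%

Mismatches occur at site 9 (A↔G), site 10 (C↔G), site 11 (A↔T), site 14 (A↔T), site 24 (A↔T), site 25 (A↔T), site 26 (A↔G).
19 of the 26 sites match, so the percent identity is 19/26 × 100 = 73.1%.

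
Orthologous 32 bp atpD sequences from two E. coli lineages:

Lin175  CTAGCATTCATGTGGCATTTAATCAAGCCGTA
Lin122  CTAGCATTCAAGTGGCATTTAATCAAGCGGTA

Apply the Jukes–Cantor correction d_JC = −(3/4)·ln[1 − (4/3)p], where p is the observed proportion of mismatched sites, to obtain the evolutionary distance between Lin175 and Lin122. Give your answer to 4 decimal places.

0.0653

Mismatches occur at site 11 (T/A), site 29 (C/G).
p = 2/32 = 0.062500.
d = −0.75 · ln(1 − (4/3)·0.062500) = −0.75 · ln(0.916667) = −0.75 · (-0.087011) = 0.0653.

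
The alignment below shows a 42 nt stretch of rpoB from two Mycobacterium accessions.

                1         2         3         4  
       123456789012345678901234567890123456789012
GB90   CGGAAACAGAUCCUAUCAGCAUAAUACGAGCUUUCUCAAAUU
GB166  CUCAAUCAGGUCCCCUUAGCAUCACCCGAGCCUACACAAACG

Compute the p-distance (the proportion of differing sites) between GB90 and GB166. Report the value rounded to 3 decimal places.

The sequences differ at positions 2 (G/U), 3 (G/C), 6 (A/U), 10 (A/G), 14 (U/C), 15 (A/C), 17 (C/U), 23 (A/C), 25 (U/C), 26 (A/C), 32 (U/C), 34 (U/A), 36 (U/A), 41 (U/C), 42 (U/G).
There are 15 differences over 42 sites, so p = 15/42 = 0.357.

0.357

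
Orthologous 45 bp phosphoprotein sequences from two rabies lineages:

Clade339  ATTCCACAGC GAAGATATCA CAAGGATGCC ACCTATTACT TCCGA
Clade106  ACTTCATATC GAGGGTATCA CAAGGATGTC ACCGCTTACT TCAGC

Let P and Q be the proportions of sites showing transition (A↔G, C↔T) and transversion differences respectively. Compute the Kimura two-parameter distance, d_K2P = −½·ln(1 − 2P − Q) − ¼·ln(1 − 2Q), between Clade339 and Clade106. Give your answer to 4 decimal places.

0.3001

Mismatches occur at site 2 (T↔C, transition), site 4 (C↔T, transition), site 7 (C↔T, transition), site 9 (G↔T, transversion), site 13 (A↔G, transition), site 15 (A↔G, transition), site 29 (C↔T, transition), site 34 (T↔G, transversion), site 35 (A↔C, transversion), site 43 (C↔A, transversion), site 45 (A↔C, transversion).
Of the 11 differences, 6 transitions and 5 transversions over 45 sites: P = 6/45 = 0.133333, Q = 5/45 = 0.111111.
d = −0.5·ln(0.622223) − 0.25·ln(0.777778) = −0.5·(-0.474457) − 0.25·(-0.251314) = 0.3001.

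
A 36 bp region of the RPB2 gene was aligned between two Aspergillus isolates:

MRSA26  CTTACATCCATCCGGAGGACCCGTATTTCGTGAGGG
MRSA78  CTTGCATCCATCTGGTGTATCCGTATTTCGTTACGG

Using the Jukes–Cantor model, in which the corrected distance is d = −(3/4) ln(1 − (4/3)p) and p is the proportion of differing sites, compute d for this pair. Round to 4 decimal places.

Differing sites — 4:A/G; 13:C/T; 16:A/T; 18:G/T; 20:C/T; 32:G/T; 34:G/C.
p = 7/36 = 0.194444.
d = −0.75 · ln(1 − (4/3)·0.194444) = −0.75 · ln(0.740741) = −0.75 · (-0.300104) = 0.2251.

0.2251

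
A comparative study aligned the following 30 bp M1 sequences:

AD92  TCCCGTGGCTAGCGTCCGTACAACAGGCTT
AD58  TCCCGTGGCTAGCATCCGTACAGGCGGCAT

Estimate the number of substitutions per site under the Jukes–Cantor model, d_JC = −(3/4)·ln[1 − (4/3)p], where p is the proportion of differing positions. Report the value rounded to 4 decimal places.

0.1885

The sequences differ at positions 14 (G/A), 23 (A/G), 24 (C/G), 25 (A/C), 29 (T/A).
p = 5/30 = 0.166667.
d = −0.75 · ln(1 − (4/3)·0.166667) = −0.75 · ln(0.777777) = −0.75 · (-0.251315) = 0.1885.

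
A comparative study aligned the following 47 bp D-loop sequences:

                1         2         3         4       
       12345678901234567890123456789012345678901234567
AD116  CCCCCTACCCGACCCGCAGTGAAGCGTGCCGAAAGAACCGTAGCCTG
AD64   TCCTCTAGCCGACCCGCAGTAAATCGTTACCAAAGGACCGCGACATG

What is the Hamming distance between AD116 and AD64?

13

Differing sites — 1:C/T; 4:C/T; 8:C/G; 21:G/A; 24:G/T; 28:G/T; 29:C/A; 31:G/C; 36:A/G; 41:T/C; 42:A/G; 43:G/A; 45:C/A.
That gives 13 mismatches out of 47 aligned sites, so the Hamming distance is 13.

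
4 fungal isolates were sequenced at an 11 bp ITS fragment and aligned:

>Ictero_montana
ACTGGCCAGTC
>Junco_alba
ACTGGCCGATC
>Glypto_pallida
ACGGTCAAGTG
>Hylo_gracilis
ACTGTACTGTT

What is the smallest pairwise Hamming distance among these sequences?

2

Pairwise Hamming distances:
  Ictero_montana vs Junco_alba: 2
  Ictero_montana vs Glypto_pallida: 4
  Ictero_montana vs Hylo_gracilis: 4
  Junco_alba vs Glypto_pallida: 6
  Junco_alba vs Hylo_gracilis: 5
  Glypto_pallida vs Hylo_gracilis: 5
The smallest is 2, between Ictero_montana and Junco_alba.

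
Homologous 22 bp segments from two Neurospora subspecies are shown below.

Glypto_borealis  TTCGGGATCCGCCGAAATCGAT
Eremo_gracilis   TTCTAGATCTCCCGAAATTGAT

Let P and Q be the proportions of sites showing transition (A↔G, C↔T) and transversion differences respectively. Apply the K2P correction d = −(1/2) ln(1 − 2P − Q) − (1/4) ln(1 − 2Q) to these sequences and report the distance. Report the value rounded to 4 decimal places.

0.2762

The sequences differ at positions 4 (G/T, transversion), 5 (G/A, transition), 10 (C/T, transition), 11 (G/C, transversion), 19 (C/T, transition).
Of the 5 differences, 3 transitions and 2 transversions over 22 sites: P = 3/22 = 0.136364, Q = 2/22 = 0.090909.
d = −0.5·ln(0.636363) − 0.25·ln(0.818182) = −0.5·(-0.451986) − 0.25·(-0.200670) = 0.2762.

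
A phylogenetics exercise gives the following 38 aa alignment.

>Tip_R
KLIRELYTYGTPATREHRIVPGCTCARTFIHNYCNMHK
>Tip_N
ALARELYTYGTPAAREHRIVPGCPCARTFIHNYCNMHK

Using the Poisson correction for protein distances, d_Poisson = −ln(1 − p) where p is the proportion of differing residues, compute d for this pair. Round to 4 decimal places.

Differing sites — 1:K/A; 3:I/A; 14:T/A; 24:T/P.
p = 4/38 = 0.105263.
d = −ln(1 − 0.105263) = −ln(0.894737) = 0.1112.

0.1112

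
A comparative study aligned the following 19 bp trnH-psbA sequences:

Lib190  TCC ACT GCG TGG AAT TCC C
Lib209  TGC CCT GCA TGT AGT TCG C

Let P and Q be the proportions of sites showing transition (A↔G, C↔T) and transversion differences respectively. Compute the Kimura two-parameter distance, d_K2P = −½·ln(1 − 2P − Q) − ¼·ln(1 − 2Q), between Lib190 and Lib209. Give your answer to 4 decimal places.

0.4099

The sequences differ at positions 2 (C/G, transversion), 4 (A/C, transversion), 9 (G/A, transition), 12 (G/T, transversion), 14 (A/G, transition), 18 (C/G, transversion).
Of the 6 differences, 2 transitions and 4 transversions over 19 sites: P = 2/19 = 0.105263, Q = 4/19 = 0.210526.
d = −0.5·ln(0.578948) − 0.25·ln(0.578948) = −0.5·(-0.546543) − 0.25·(-0.546543) = 0.4099.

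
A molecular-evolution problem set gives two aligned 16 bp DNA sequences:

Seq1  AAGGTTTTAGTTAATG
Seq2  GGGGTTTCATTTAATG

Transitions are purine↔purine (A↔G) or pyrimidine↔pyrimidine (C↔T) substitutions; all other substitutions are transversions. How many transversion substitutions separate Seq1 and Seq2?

Differing sites — 1:A/G (Ti); 2:A/G (Ti); 8:T/C (Ti); 10:G/T (Tv).
Of the 4 differences, 3 transitions and 1 transversion, so the answer is 1.

1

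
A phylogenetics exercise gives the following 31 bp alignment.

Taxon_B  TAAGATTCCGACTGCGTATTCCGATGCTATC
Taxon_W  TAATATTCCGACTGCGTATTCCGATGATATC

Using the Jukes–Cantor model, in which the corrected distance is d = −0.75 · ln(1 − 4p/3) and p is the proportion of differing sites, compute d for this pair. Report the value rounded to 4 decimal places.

0.0675

The sequences differ at positions 4 (G/T), 27 (C/A).
p = 2/31 = 0.064516.
d = −0.75 · ln(1 − (4/3)·0.064516) = −0.75 · ln(0.913979) = −0.75 · (-0.089948) = 0.0675.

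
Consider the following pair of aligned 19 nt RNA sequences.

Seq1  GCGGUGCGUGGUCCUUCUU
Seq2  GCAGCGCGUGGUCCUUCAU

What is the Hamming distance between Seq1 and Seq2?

3

The sequences differ at positions 3 (G/A), 5 (U/C), 18 (U/A).
That gives 3 mismatches out of 19 aligned sites, so the Hamming distance is 3.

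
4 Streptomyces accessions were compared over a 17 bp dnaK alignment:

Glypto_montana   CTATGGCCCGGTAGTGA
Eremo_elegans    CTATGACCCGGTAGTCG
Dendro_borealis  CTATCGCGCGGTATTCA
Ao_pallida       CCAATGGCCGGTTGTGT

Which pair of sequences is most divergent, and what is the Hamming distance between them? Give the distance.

9

Pairwise Hamming distances:
  Glypto_montana vs Eremo_elegans: 3
  Glypto_montana vs Dendro_borealis: 4
  Glypto_montana vs Ao_pallida: 6
  Eremo_elegans vs Dendro_borealis: 5
  Eremo_elegans vs Ao_pallida: 8
  Dendro_borealis vs Ao_pallida: 9
The largest is 9, between Dendro_borealis and Ao_pallida.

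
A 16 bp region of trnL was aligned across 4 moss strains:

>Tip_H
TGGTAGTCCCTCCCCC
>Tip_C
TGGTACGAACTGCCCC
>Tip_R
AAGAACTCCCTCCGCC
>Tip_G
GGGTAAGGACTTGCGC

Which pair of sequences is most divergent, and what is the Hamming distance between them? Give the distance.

11

Pairwise Hamming distances:
  Tip_H vs Tip_C: 5
  Tip_H vs Tip_R: 5
  Tip_H vs Tip_G: 8
  Tip_C vs Tip_R: 8
  Tip_C vs Tip_G: 6
  Tip_R vs Tip_G: 11
The largest is 11, between Tip_R and Tip_G.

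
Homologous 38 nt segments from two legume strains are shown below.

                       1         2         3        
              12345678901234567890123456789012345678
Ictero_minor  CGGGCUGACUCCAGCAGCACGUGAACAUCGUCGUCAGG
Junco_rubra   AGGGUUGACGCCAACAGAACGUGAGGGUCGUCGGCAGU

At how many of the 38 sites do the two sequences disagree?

10

The sequences differ at positions 1 (C/A), 5 (C/U), 10 (U/G), 14 (G/A), 18 (C/A), 25 (A/G), 26 (C/G), 27 (A/G), 34 (U/G), 38 (G/U).
That gives 10 mismatches out of 38 aligned sites, so the Hamming distance is 10.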